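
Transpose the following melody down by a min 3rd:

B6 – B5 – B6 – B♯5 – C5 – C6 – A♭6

B6 to G#6
B5 to G#5
B6 to G#6
B#5 to G##5
C5 to A4
C6 to A5
Ab6 to F6

G#6 G#5 G#6 G##5 A4 A5 F6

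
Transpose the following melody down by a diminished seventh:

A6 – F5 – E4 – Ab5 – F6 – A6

B#5 G#4 F##3 B4 G#5 B#5

A6: a seventh down reaches B, and 9 semitones makes it B#5.
F5 down a diminished seventh is G#4.
E4: a seventh down reaches F, and 9 semitones makes it F##3.
Ab5 down a diminished seventh is B4.
F6 down a diminished seventh is G#5.
A diminished seventh down from A6 gives B#5.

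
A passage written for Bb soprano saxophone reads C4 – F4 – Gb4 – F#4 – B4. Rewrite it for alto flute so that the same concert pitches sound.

First find concert pitch: the Bb soprano saxophone sounds a major second below written, so C4 F4 Gb4 F#4 B4 sounds Bb3 Eb4 Fb4 E4 A4.
Then write for alto flute: it sounds a perfect fourth below written, so the part must be a perfect fourth above concert.
Bb3 → Eb4
Eb4 → Ab4
Fb4 → Bbb4
E4 → A4
A4 → D5

Eb4 Ab4 Bbb4 A4 D5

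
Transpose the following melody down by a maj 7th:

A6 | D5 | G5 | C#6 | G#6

Bb5 Eb4 Ab4 D5 A5

A6 -> Bb5
D5 -> Eb4
G5 -> Ab4
C#6 -> D5
G#6 -> A5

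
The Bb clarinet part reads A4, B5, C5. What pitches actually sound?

Written C4 on the Bb clarinet sounds as Bb3, a major second lower; apply that shift to every note.
A4 → G4
B5 → A5
C5 → Bb4

G4 A5 Bb4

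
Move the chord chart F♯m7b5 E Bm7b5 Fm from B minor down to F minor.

Cm7b5 Bb Fm7b5 Cbm

B minor down to F minor is an augmented fourth; each chord root moves by that interval while the quality stays the same.
F♯m7b5: root F♯ down an augmented fourth → C, giving Cm7b5.
E: root E down an augmented fourth → Bb, giving Bb.
Bm7b5: root B down an augmented fourth → F, giving Fm7b5.
Fm: root F down an augmented fourth → Cb, giving Cbm.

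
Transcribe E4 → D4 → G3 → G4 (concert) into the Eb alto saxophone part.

C#5 B4 E4 E5

Written C4 sounds as Eb3 on the Eb alto saxophone, so concert pitches are written a major sixth up.
E4 becomes C#5
D4 becomes B4
G3 becomes E4
G4 becomes E5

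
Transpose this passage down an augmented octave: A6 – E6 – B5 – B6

Ab5 Eb5 Bb4 Bb5

A6 to Ab5
E6 to Eb5
B5 to Bb4
B6 to Bb5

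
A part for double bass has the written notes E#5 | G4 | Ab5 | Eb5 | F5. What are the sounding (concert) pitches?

The double bass sounds a perfect octave below written, so transpose each written note down a perfect octave.
E#5 becomes E#4
G4 becomes G3
Ab5 becomes Ab4
Eb5 becomes Eb4
F5 becomes F4

E#4 G3 Ab4 Eb4 F4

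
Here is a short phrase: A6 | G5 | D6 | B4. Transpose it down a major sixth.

A6 down a major sixth is C6.
A major sixth down from G5 gives Bb4.
D6 down a major sixth is F5.
B4: a sixth down reaches D, and 9 semitones makes it D4.

C6 Bb4 F5 D4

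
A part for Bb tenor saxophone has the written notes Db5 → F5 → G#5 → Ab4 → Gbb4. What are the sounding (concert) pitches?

Cb4 Eb4 F#4 Gb3 Fbb3

Written C4 on the Bb tenor saxophone sounds as Bb2, a major ninth lower; apply that shift to every note.
Db5 to Cb4
F5 to Eb4
G#5 to F#4
Ab4 to Gb3
Gbb4 to Fbb3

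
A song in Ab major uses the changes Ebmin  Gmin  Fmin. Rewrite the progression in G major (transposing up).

Dmin F#min Emin

Ab major up to G major is a major seventh; each chord root moves by that interval while the quality stays the same.
Ebmin: root Eb up a major seventh → D, giving Dmin.
Gmin: root G up a major seventh → F#, giving F#min.
Fmin: root F up a major seventh → E, giving Emin.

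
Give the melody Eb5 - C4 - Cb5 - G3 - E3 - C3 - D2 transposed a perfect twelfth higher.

Eb5 up a perfect twelfth is Bb6.
A perfect twelfth up from C4 gives G5.
A perfect twelfth up from Cb5 gives Gb6.
A perfect twelfth up from G3 gives D5.
A perfect twelfth up from E3 gives B4.
C3: a twelfth up reaches G, and 19 semitones makes it G4.
A perfect twelfth up from D2 gives A3.

Bb6 G5 Gb6 D5 B4 G4 A3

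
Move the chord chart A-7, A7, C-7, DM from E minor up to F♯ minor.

E minor up to F♯ minor is a major second; each chord root moves by that interval while the quality stays the same.
A-7: root A up a major second → B, giving B-7.
A7: root A up a major second → B, giving B7.
C-7: root C up a major second → D, giving D-7.
DM: root D up a major second → E, giving EM.

B-7 B7 D-7 EM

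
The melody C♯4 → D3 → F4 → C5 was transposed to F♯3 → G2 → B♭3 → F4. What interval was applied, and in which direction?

down a perfect fifth

Take the first pair: C#4 → F#3. C to F spans 5 letter names, so the interval is some kind of fifth.
F#3 to C#4 is 7 semitones, which makes it a perfect fifth; the second version is lower, so the direction is down.
Checking another pair — C5 → F4 — gives the same interval.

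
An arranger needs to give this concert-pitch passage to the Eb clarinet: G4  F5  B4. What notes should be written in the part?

E4 D5 G#4

The Eb clarinet sounds a minor third above written, so the written part must be a minor third below concert — transpose each note down.
G4 → E4
F5 → D5
B4 → G#4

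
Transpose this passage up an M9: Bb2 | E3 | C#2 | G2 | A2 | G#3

Bb2: a ninth up reaches C, and 14 semitones makes it C4.
E3 up a major ninth is F#4.
C#2: a ninth up reaches D, and 14 semitones makes it D#3.
G2 up a major ninth is A3.
A2 up a major ninth is B3.
A major ninth up from G#3 gives A#4.

C4 F#4 D#3 A3 B3 A#4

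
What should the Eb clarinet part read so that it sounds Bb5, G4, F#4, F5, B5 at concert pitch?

G5 E4 D#4 D5 G#5

The Eb clarinet sounds a minor third above written, so the written part must be a minor third below concert — transpose each note down.
Bb5 gives G5
G4 gives E4
F#4 gives D#4
F5 gives D5
B5 gives G#5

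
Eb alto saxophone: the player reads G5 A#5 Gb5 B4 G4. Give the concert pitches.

Bb4 C#5 Bbb4 D4 Bb3

Written C4 on the Eb alto saxophone sounds as Eb3, a major sixth lower; apply that shift to every note.
G5 → Bb4
A#5 → C#5
Gb5 → Bbb4
B4 → D4
G4 → Bb3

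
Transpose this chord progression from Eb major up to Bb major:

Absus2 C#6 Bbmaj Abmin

Ebsus2 G#6 Fmaj Ebmin

Eb major up to Bb major is a perfect fifth; each chord root moves by that interval while the quality stays the same.
Absus2: root Ab up a perfect fifth → Eb, giving Ebsus2.
C#6: root C# up a perfect fifth → G#, giving G#6.
Bbmaj: root Bb up a perfect fifth → F, giving Fmaj.
Abmin: root Ab up a perfect fifth → Eb, giving Ebmin.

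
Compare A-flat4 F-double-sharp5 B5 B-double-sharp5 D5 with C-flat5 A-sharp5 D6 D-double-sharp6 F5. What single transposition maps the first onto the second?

up a minor third

From Ab4 to Cb5 is 3 letter names — a third of some quality.
Ab4 to Cb5 is 3 semitones, which makes it a minor third; the second version is higher, so the direction is up.
Checking another pair — D5 → F5 — gives the same interval.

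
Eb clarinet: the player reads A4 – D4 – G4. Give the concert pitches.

C5 F4 Bb4

Written C4 on the Eb clarinet sounds as Eb4, a minor third higher; apply that shift to every note.
A4 becomes C5
D4 becomes F4
G4 becomes Bb4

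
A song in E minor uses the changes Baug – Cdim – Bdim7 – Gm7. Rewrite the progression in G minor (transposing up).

Daug Ebdim Ddim7 Bbm7

E minor up to G minor is a minor third; each chord root moves by that interval while the quality stays the same.
Baug: root B up a minor third → D, giving Daug.
Cdim: root C up a minor third → Eb, giving Ebdim.
Bdim7: root B up a minor third → D, giving Ddim7.
Gm7: root G up a minor third → Bb, giving Bbm7.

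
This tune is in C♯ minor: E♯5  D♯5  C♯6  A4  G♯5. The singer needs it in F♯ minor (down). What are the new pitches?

A#4 G#4 F#5 D4 C#5

From C♯ down to F♯ is a perfect fifth; apply that to each pitch.
E#5 to A#4
D#5 to G#4
C#6 to F#5
A4 to D4
G#5 to C#5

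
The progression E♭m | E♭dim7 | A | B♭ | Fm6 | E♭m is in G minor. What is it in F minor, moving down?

Dbm Dbdim7 G Ab Ebm6 Dbm

G minor down to F minor is a major second; each chord root moves by that interval while the quality stays the same.
E♭m: root E♭ down a major second → Db, giving Dbm.
E♭dim7: root E♭ down a major second → Db, giving Dbdim7.
A: root A down a major second → G, giving G.
B♭: root B♭ down a major second → Ab, giving Ab.
Fm6: root F down a major second → Eb, giving Ebm6.
E♭m: root E♭ down a major second → Db, giving Dbm.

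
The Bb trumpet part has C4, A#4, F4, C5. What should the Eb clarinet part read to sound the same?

G3 E#4 C4 G4

First find concert pitch: the Bb trumpet sounds a major second below written, so C4 A#4 F4 C5 sounds Bb3 G#4 Eb4 Bb4.
Then write for Eb clarinet: it sounds a minor third above written, so the part must be a minor third below concert.
Bb3 → G3
G#4 → E#4
Eb4 → C4
Bb4 → G4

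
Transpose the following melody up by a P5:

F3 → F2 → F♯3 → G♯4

C4 C3 C#4 D#5

F3 to C4
F2 to C3
F#3 to C#4
G#4 to D#5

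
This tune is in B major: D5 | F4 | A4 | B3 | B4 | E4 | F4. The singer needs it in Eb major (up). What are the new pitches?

Gb5 Bbb4 Db5 Eb4 Eb5 Ab4 Bbb4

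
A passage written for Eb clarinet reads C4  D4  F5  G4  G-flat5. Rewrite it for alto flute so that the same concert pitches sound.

First find concert pitch: the Eb clarinet sounds a minor third above written, so C4 D4 F5 G4 G-flat5 sounds Eb4 F4 Ab5 Bb4 Bbb5.
Then write for alto flute: it sounds a perfect fourth below written, so the part must be a perfect fourth above concert.
Eb4 → Ab4
F4 → Bb4
Ab5 → Db6
Bb4 → Eb5
Bbb5 → Ebb6

Ab4 Bb4 Db6 Eb5 Ebb6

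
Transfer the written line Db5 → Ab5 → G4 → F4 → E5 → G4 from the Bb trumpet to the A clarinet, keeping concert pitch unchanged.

First find concert pitch: the Bb trumpet sounds a major second below written, so Db5 Ab5 G4 F4 E5 G4 sounds Cb5 Gb5 F4 Eb4 D5 F4.
Then write for A clarinet: it sounds a minor third below written, so the part must be a minor third above concert.
Cb5 → Ebb5
Gb5 → Bbb5
F4 → Ab4
Eb4 → Gb4
D5 → F5
F4 → Ab4

Ebb5 Bbb5 Ab4 Gb4 F5 Ab4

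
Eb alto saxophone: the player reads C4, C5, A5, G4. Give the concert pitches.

Written C4 on the Eb alto saxophone sounds as Eb3, a major sixth lower; apply that shift to every note.
C4 → Eb3
C5 → Eb4
A5 → C5
G4 → Bb3

Eb3 Eb4 C5 Bb3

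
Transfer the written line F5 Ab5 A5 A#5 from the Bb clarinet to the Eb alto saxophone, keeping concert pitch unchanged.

C6 Eb6 E6 E#6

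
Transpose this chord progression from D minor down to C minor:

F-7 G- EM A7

Eb-7 F- DM G7

D minor down to C minor is a major second; each chord root moves by that interval while the quality stays the same.
F-7: root F down a major second → Eb, giving Eb-7.
G-: root G down a major second → F, giving F-.
EM: root E down a major second → D, giving DM.
A7: root A down a major second → G, giving G7.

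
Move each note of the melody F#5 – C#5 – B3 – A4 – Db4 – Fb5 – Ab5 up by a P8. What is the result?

A perfect octave up from F#5 gives F#6.
A perfect octave up from C#5 gives C#6.
A perfect octave up from B3 gives B4.
A4: an octave up reaches A, and 12 semitones makes it A5.
Db4 up a perfect octave is Db5.
Fb5: an octave up reaches F, and 12 semitones makes it Fb6.
Ab5 up a perfect octave is Ab6.

F#6 C#6 B4 A5 Db5 Fb6 Ab6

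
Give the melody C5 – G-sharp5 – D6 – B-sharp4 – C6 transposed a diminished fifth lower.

F#4 C##5 G#5 E##4 F#5

C5: a fifth down reaches F, and 6 semitones makes it F#4.
G#5: a fifth down reaches C, and 6 semitones makes it C##5.
D6 down a diminished fifth is G#5.
B#4: a fifth down reaches E, and 6 semitones makes it E##4.
C6: a fifth down reaches F, and 6 semitones makes it F#5.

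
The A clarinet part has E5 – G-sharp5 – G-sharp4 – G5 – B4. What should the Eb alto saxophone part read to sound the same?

A#5 C##6 C##5 C#6 E#5

First find concert pitch: the A clarinet sounds a minor third below written, so E5 G-sharp5 G-sharp4 G5 B4 sounds C#5 E#5 E#4 E5 G#4.
Then write for Eb alto saxophone: it sounds a major sixth below written, so the part must be a major sixth above concert.
C#5 → A#5
E#5 → C##6
E#4 → C##5
E5 → C#6
G#4 → E#5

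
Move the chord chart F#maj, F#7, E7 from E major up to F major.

Gmaj G7 F7

E major up to F major is a minor second; each chord root moves by that interval while the quality stays the same.
F#maj: root F# up a minor second → G, giving Gmaj.
F#7: root F# up a minor second → G, giving G7.
E7: root E up a minor second → F, giving F7.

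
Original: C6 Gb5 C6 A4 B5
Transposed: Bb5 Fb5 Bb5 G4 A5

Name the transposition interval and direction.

down a major second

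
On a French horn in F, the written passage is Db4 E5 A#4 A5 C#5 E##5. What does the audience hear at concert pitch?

Gb3 A4 D#4 D5 F#4 A##4

The French horn in F sounds a perfect fifth below written, so transpose each written note down a perfect fifth.
Db4 -> Gb3
E5 -> A4
A#4 -> D#4
A5 -> D5
C#5 -> F#4
E##5 -> A##4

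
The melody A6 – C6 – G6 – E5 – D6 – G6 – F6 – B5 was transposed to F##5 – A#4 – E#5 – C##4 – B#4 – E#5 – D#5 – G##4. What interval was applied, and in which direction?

Take the first pair: A6 → F##5. A to F spans 10 letter names, so the interval is some kind of tenth.
F##5 to A6 is 14 semitones, which makes it a diminished tenth; the second version is lower, so the direction is down.
Checking another pair — B5 → G##4 — gives the same interval.

down a diminished tenth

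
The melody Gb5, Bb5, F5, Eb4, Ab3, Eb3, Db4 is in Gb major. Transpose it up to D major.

From Gb up to D is an augmented fifth; apply that to each pitch.
Gb5 to D6
Bb5 to F#6
F5 to C#6
Eb4 to B4
Ab3 to E4
Eb3 to B3
Db4 to A4

D6 F#6 C#6 B4 E4 B3 A4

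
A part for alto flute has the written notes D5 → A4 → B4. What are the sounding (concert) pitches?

The alto flute sounds a perfect fourth below written, so transpose each written note down a perfect fourth.
D5 -> A4
A4 -> E4
B4 -> F#4

A4 E4 F#4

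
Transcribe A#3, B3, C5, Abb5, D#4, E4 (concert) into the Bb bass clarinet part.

B#4 C#5 D6 Bbb6 E#5 F#5

The Bb bass clarinet sounds a major ninth below written, so the written part must be a major ninth above concert — transpose each note up.
A#3 becomes B#4
B3 becomes C#5
C5 becomes D6
Abb5 becomes Bbb6
D#4 becomes E#5
E4 becomes F#5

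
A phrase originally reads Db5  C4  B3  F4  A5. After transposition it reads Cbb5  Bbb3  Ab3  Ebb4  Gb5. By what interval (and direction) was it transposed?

Take the first pair: Db5 → Cbb5. D to C spans 2 letter names, so the interval is some kind of second.
Cbb5 to Db5 is 3 semitones, which makes it an augmented second; the second version is lower, so the direction is down.
Checking another pair — A5 → Gb5 — gives the same interval.

down an augmented second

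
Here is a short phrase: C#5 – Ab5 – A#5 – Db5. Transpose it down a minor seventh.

D#4 Bb4 B#4 Eb4

C#5: a seventh down reaches D, and 10 semitones makes it D#4.
Ab5 down a minor seventh is Bb4.
A#5 down a minor seventh is B#4.
A minor seventh down from Db5 gives Eb4.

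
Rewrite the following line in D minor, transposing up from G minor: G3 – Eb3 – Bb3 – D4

D4 Bb3 F4 A4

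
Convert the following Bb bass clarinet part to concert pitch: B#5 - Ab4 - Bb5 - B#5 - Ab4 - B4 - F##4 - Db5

Written C4 on the Bb bass clarinet sounds as Bb2, a major ninth lower; apply that shift to every note.
B#5 → A#4
Ab4 → Gb3
Bb5 → Ab4
B#5 → A#4
Ab4 → Gb3
B4 → A3
F##4 → E#3
Db5 → Cb4

A#4 Gb3 Ab4 A#4 Gb3 A3 E#3 Cb4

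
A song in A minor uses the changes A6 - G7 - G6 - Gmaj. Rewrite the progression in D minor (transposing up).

D6 C7 C6 Cmaj

A minor up to D minor is a perfect fourth; each chord root moves by that interval while the quality stays the same.
A6: root A up a perfect fourth → D, giving D6.
G7: root G up a perfect fourth → C, giving C7.
G6: root G up a perfect fourth → C, giving C6.
Gmaj: root G up a perfect fourth → C, giving Cmaj.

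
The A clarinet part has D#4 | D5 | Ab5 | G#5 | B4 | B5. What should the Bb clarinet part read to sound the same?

First find concert pitch: the A clarinet sounds a minor third below written, so D#4 D5 Ab5 G#5 B4 B5 sounds B#3 B4 F5 E#5 G#4 G#5.
Then write for Bb clarinet: it sounds a major second below written, so the part must be a major second above concert.
B#3 → C##4
B4 → C#5
F5 → G5
E#5 → F##5
G#4 → A#4
G#5 → A#5

C##4 C#5 G5 F##5 A#4 A#5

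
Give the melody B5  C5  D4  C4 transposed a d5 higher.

B5 to F6
C5 to Gb5
D4 to Ab4
C4 to Gb4

F6 Gb5 Ab4 Gb4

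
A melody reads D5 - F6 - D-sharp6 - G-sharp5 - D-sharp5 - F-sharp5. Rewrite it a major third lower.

D5 → Bb4
F6 → Db6
D#6 → B5
G#5 → E5
D#5 → B4
F#5 → D5

Bb4 Db6 B5 E5 B4 D5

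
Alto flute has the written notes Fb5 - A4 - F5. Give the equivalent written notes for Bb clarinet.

Db5 F#4 D5

First find concert pitch: the alto flute sounds a perfect fourth below written, so Fb5 A4 F5 sounds Cb5 E4 C5.
Then write for Bb clarinet: it sounds a major second below written, so the part must be a major second above concert.
Cb5 → Db5
E4 → F#4
C5 → D5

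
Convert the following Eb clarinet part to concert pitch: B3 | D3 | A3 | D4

D4 F3 C4 F4

The Eb clarinet sounds a minor third above written, so transpose each written note up a minor third.
B3 gives D4
D3 gives F3
A3 gives C4
D4 gives F4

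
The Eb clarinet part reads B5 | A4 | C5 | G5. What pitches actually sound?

D6 C5 Eb5 Bb5

The Eb clarinet sounds a minor third above written, so transpose each written note up a minor third.
B5 becomes D6
A4 becomes C5
C5 becomes Eb5
G5 becomes Bb5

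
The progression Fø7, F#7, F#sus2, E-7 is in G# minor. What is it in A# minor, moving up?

G# minor up to A# minor is a major second; each chord root moves by that interval while the quality stays the same.
Fø7: root F up a major second → G, giving Gø7.
F#7: root F# up a major second → G#, giving G#7.
F#sus2: root F# up a major second → G#, giving G#sus2.
E-7: root E up a major second → F#, giving F#-7.

Gø7 G#7 G#sus2 F#-7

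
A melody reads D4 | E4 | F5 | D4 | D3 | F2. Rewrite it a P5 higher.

D4 becomes A4
E4 becomes B4
F5 becomes C6
D4 becomes A4
D3 becomes A3
F2 becomes C3

A4 B4 C6 A4 A3 C3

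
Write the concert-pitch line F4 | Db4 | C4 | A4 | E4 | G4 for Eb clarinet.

Written C4 sounds as Eb4 on the Eb clarinet, so concert pitches are written a minor third down.
F4 gives D4
Db4 gives Bb3
C4 gives A3
A4 gives F#4
E4 gives C#4
G4 gives E4

D4 Bb3 A3 F#4 C#4 E4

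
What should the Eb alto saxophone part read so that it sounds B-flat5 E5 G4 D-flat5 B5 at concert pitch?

G6 C#6 E5 Bb5 G#6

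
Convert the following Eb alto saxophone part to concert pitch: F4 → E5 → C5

The Eb alto saxophone sounds a major sixth below written, so transpose each written note down a major sixth.
F4 to Ab3
E5 to G4
C5 to Eb4

Ab3 G4 Eb4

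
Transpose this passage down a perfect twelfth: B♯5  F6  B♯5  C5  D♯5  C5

E#4 Bb4 E#4 F3 G#3 F3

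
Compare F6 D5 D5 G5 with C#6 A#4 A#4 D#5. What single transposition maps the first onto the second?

down a diminished fourth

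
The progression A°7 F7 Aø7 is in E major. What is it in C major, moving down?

F°7 Db7 Fø7

E major down to C major is a major third; each chord root moves by that interval while the quality stays the same.
A°7: root A down a major third → F, giving F°7.
F7: root F down a major third → Db, giving Db7.
Aø7: root A down a major third → F, giving Fø7.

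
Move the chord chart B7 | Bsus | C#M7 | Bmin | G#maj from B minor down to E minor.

E7 Esus F#M7 Emin C#maj

B minor down to E minor is a perfect fifth; each chord root moves by that interval while the quality stays the same.
B7: root B down a perfect fifth → E, giving E7.
Bsus: root B down a perfect fifth → E, giving Esus.
C#M7: root C# down a perfect fifth → F#, giving F#M7.
Bmin: root B down a perfect fifth → E, giving Emin.
G#maj: root G# down a perfect fifth → C#, giving C#maj.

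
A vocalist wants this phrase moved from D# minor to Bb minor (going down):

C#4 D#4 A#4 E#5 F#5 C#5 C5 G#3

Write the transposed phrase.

From D# down to Bb is an augmented third; apply that to each pitch.
C#4 -> Ab3
D#4 -> Bb3
A#4 -> F4
E#5 -> C5
F#5 -> Db5
C#5 -> Ab4
C5 -> Abb4
G#3 -> Eb3

Ab3 Bb3 F4 C5 Db5 Ab4 Abb4 Eb3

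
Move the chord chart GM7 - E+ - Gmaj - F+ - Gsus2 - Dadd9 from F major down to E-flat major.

FM7 D+ Fmaj Eb+ Fsus2 Cadd9

F major down to E-flat major is a major second; each chord root moves by that interval while the quality stays the same.
GM7: root G down a major second → F, giving FM7.
E+: root E down a major second → D, giving D+.
Gmaj: root G down a major second → F, giving Fmaj.
F+: root F down a major second → Eb, giving Eb+.
Gsus2: root G down a major second → F, giving Fsus2.
Dadd9: root D down a major second → C, giving Cadd9.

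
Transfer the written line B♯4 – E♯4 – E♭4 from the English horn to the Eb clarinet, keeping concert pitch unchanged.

First find concert pitch: the English horn sounds a perfect fifth below written, so B♯4 E♯4 E♭4 sounds E#4 A#3 Ab3.
Then write for Eb clarinet: it sounds a minor third above written, so the part must be a minor third below concert.
E#4 → C##4
A#3 → F##3
Ab3 → F3

C##4 F##3 F3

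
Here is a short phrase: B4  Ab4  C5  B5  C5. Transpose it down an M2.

A4 Gb4 Bb4 A5 Bb4

A major second down from B4 gives A4.
A major second down from Ab4 gives Gb4.
C5: a second down reaches B, and 2 semitones makes it Bb4.
B5 down a major second is A5.
C5: a second down reaches B, and 2 semitones makes it Bb4.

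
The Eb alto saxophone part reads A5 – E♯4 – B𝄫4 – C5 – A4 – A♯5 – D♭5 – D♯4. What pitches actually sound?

The Eb alto saxophone sounds a major sixth below written, so transpose each written note down a major sixth.
A5 -> C5
E#4 -> G#3
Bbb4 -> Dbb4
C5 -> Eb4
A4 -> C4
A#5 -> C#5
Db5 -> Fb4
D#4 -> F#3

C5 G#3 Dbb4 Eb4 C4 C#5 Fb4 F#3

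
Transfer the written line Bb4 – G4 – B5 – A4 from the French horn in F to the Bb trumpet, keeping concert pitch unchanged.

F4 D4 F#5 E4

First find concert pitch: the French horn in F sounds a perfect fifth below written, so Bb4 G4 B5 A4 sounds Eb4 C4 E5 D4.
Then write for Bb trumpet: it sounds a major second below written, so the part must be a major second above concert.
Eb4 → F4
C4 → D4
E5 → F#5
D4 → E4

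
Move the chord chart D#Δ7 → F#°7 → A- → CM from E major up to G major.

E major up to G major is a minor third; each chord root moves by that interval while the quality stays the same.
D#Δ7: root D# up a minor third → F#, giving F#Δ7.
F#°7: root F# up a minor third → A, giving A°7.
A-: root A up a minor third → C, giving C-.
CM: root C up a minor third → Eb, giving EbM.

F#Δ7 A°7 C- EbM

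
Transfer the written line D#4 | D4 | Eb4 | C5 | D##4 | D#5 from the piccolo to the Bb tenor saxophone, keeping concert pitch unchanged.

First find concert pitch: the piccolo sounds a perfect octave above written, so D#4 D4 Eb4 C5 D##4 D#5 sounds D#5 D5 Eb5 C6 D##5 D#6.
Then write for Bb tenor saxophone: it sounds a major ninth below written, so the part must be a major ninth above concert.
D#5 → E#6
D5 → E6
Eb5 → F6
C6 → D7
D##5 → E##6
D#6 → E#7

E#6 E6 F6 D7 E##6 E#7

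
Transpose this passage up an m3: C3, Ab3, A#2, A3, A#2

C3 to Eb3
Ab3 to Cb4
A#2 to C#3
A3 to C4
A#2 to C#3

Eb3 Cb4 C#3 C4 C#3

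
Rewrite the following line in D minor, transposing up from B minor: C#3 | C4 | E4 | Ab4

B minor to D minor up is a minor third, so every note moves up by that interval.
C#3 gives E3
C4 gives Eb4
E4 gives G4
Ab4 gives Cb5

E3 Eb4 G4 Cb5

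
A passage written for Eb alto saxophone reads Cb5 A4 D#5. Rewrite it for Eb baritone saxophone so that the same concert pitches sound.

First find concert pitch: the Eb alto saxophone sounds a major sixth below written, so Cb5 A4 D#5 sounds Ebb4 C4 F#4.
Then write for Eb baritone saxophone: it sounds a major thirteenth below written, so the part must be a major thirteenth above concert.
Ebb4 → Cb6
C4 → A5
F#4 → D#6

Cb6 A5 D#6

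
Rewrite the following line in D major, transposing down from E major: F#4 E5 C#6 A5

E4 D5 B5 G5

E major to D major down is a major second, so every note moves down by that interval.
F#4 -> E4
E5 -> D5
C#6 -> B5
A5 -> G5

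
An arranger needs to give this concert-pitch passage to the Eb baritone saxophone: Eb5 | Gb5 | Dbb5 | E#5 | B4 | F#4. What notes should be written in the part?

The Eb baritone saxophone sounds a major thirteenth below written, so the written part must be a major thirteenth above concert — transpose each note up.
Eb5 gives C7
Gb5 gives Eb7
Dbb5 gives Bbb6
E#5 gives C##7
B4 gives G#6
F#4 gives D#6

C7 Eb7 Bbb6 C##7 G#6 D#6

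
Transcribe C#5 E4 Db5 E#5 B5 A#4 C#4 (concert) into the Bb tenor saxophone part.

D#6 F#5 Eb6 F##6 C#7 B#5 D#5

Written C4 sounds as Bb2 on the Bb tenor saxophone, so concert pitches are written a major ninth up.
C#5 gives D#6
E4 gives F#5
Db5 gives Eb6
E#5 gives F##6
B5 gives C#7
A#4 gives B#5
C#4 gives D#5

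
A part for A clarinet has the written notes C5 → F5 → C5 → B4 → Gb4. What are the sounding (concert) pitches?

A4 D5 A4 G#4 Eb4

The A clarinet sounds a minor third below written, so transpose each written note down a minor third.
C5 gives A4
F5 gives D5
C5 gives A4
B4 gives G#4
Gb4 gives Eb4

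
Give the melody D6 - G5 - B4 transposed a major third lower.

Bb5 Eb5 G4

D6 → Bb5
G5 → Eb5
B4 → G4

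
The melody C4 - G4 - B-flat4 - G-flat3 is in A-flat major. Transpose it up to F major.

A4 E5 G5 Eb4

A-flat major to F major up is a major sixth, so every note moves up by that interval.
C4 -> A4
G4 -> E5
Bb4 -> G5
Gb3 -> Eb4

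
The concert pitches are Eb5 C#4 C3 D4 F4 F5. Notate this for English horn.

Bb5 G#4 G3 A4 C5 C6

Written C4 sounds as F3 on the English horn, so concert pitches are written a perfect fifth up.
Eb5 -> Bb5
C#4 -> G#4
C3 -> G3
D4 -> A4
F4 -> C5
F5 -> C6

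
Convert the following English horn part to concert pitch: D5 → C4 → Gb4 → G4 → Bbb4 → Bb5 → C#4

G4 F3 Cb4 C4 Ebb4 Eb5 F#3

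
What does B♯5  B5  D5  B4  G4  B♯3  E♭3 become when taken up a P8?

B#5 up a perfect octave is B#6.
B5 up a perfect octave is B6.
D5 up a perfect octave is D6.
B4 up a perfect octave is B5.
A perfect octave up from G4 gives G5.
B#3: an octave up reaches B, and 12 semitones makes it B#4.
A perfect octave up from Eb3 gives Eb4.

B#6 B6 D6 B5 G5 B#4 Eb4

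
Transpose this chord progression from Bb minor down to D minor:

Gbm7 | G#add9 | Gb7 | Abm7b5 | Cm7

Bb minor down to D minor is a minor sixth; each chord root moves by that interval while the quality stays the same.
Gbm7: root Gb down a minor sixth → Bb, giving Bbm7.
G#add9: root G# down a minor sixth → B#, giving B#add9.
Gb7: root Gb down a minor sixth → Bb, giving Bb7.
Abm7b5: root Ab down a minor sixth → C, giving Cm7b5.
Cm7: root C down a minor sixth → E, giving Em7.

Bbm7 B#add9 Bb7 Cm7b5 Em7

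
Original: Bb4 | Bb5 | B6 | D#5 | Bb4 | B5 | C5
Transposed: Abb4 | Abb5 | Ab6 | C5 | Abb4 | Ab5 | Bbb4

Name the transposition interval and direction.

down an augmented second

Take the first pair: Bb4 → Abb4. B to A spans 2 letter names, so the interval is some kind of second.
Abb4 to Bb4 is 3 semitones, which makes it an augmented second; the second version is lower, so the direction is down.
Checking another pair — C5 → Bbb4 — gives the same interval.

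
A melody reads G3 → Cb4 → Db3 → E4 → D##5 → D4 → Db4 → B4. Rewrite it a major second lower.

F3 Bbb3 Cb3 D4 C##5 C4 Cb4 A4

A major second down from G3 gives F3.
A major second down from Cb4 gives Bbb3.
Db3: a second down reaches C, and 2 semitones makes it Cb3.
A major second down from E4 gives D4.
A major second down from D##5 gives C##5.
D4 down a major second is C4.
Db4: a second down reaches C, and 2 semitones makes it Cb4.
B4 down a major second is A4.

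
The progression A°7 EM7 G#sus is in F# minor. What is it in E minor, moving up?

F# minor up to E minor is a minor seventh; each chord root moves by that interval while the quality stays the same.
A°7: root A up a minor seventh → G, giving G°7.
EM7: root E up a minor seventh → D, giving DM7.
G#sus: root G# up a minor seventh → F#, giving F#sus.

G°7 DM7 F#sus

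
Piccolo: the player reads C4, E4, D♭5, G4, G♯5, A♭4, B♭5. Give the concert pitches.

Written C4 on the piccolo sounds as C5, a perfect octave higher; apply that shift to every note.
C4 gives C5
E4 gives E5
Db5 gives Db6
G4 gives G5
G#5 gives G#6
Ab4 gives Ab5
Bb5 gives Bb6

C5 E5 Db6 G5 G#6 Ab5 Bb6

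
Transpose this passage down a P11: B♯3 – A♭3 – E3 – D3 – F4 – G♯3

F##2 Eb2 B1 A1 C3 D#2

B#3 becomes F##2
Ab3 becomes Eb2
E3 becomes B1
D3 becomes A1
F4 becomes C3
G#3 becomes D#2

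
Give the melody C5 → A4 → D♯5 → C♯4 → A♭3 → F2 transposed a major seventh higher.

B5 G#5 C##6 B#4 G4 E3

C5 up a major seventh is B5.
A major seventh up from A4 gives G#5.
D#5: a seventh up reaches C, and 11 semitones makes it C##6.
C#4: a seventh up reaches B, and 11 semitones makes it B#4.
Ab3 up a major seventh is G4.
A major seventh up from F2 gives E3.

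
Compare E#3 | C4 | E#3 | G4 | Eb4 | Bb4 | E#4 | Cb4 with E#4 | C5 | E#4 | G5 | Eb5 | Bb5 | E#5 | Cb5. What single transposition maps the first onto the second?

up a perfect octave

Take the first pair: E#3 → E#4. E to E spans 8 letter names, so the interval is some kind of octave.
E#3 to E#4 is 12 semitones, which makes it a perfect octave; the second version is higher, so the direction is up.
Checking another pair — Cb4 → Cb5 — gives the same interval.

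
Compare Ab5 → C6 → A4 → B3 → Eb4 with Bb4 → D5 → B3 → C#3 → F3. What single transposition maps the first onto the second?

down a minor seventh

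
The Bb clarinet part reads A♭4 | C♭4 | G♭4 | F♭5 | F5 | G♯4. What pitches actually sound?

The Bb clarinet sounds a major second below written, so transpose each written note down a major second.
Ab4 → Gb4
Cb4 → Bbb3
Gb4 → Fb4
Fb5 → Ebb5
F5 → Eb5
G#4 → F#4

Gb4 Bbb3 Fb4 Ebb5 Eb5 F#4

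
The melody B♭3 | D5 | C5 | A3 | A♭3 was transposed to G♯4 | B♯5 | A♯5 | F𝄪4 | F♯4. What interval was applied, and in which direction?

up an augmented sixth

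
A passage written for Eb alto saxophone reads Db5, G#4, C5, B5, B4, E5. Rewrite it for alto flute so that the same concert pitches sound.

Bbb4 E4 Ab4 G5 G4 C5

First find concert pitch: the Eb alto saxophone sounds a major sixth below written, so Db5 G#4 C5 B5 B4 E5 sounds Fb4 B3 Eb4 D5 D4 G4.
Then write for alto flute: it sounds a perfect fourth below written, so the part must be a perfect fourth above concert.
Fb4 → Bbb4
B3 → E4
Eb4 → Ab4
D5 → G5
D4 → G4
G4 → C5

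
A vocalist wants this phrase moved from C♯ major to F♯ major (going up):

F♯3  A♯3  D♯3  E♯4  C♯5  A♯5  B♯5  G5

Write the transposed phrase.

C♯ major to F♯ major up is a perfect fourth, so every note moves up by that interval.
F#3 → B3
A#3 → D#4
D#3 → G#3
E#4 → A#4
C#5 → F#5
A#5 → D#6
B#5 → E#6
G5 → C6

B3 D#4 G#3 A#4 F#5 D#6 E#6 C6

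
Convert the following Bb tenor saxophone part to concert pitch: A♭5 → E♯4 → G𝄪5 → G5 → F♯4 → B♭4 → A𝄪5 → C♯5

Written C4 on the Bb tenor saxophone sounds as Bb2, a major ninth lower; apply that shift to every note.
Ab5 gives Gb4
E#4 gives D#3
G##5 gives F##4
G5 gives F4
F#4 gives E3
Bb4 gives Ab3
A##5 gives G##4
C#5 gives B3

Gb4 D#3 F##4 F4 E3 Ab3 G##4 B3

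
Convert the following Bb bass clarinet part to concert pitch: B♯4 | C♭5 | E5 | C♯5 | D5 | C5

Written C4 on the Bb bass clarinet sounds as Bb2, a major ninth lower; apply that shift to every note.
B#4 -> A#3
Cb5 -> Bbb3
E5 -> D4
C#5 -> B3
D5 -> C4
C5 -> Bb3

A#3 Bbb3 D4 B3 C4 Bb3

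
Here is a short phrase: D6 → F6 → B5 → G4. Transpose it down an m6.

F#5 A5 D#5 B3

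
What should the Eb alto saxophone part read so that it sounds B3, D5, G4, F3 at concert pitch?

Written C4 sounds as Eb3 on the Eb alto saxophone, so concert pitches are written a major sixth up.
B3 gives G#4
D5 gives B5
G4 gives E5
F3 gives D4

G#4 B5 E5 D4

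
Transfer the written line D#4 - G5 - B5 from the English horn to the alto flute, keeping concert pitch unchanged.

C#4 F5 A5

First find concert pitch: the English horn sounds a perfect fifth below written, so D#4 G5 B5 sounds G#3 C5 E5.
Then write for alto flute: it sounds a perfect fourth below written, so the part must be a perfect fourth above concert.
G#3 → C#4
C5 → F5
E5 → A5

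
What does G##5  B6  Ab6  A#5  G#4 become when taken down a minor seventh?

A##4 C#6 Bb5 B#4 A#3

G##5 gives A##4
B6 gives C#6
Ab6 gives Bb5
A#5 gives B#4
G#4 gives A#3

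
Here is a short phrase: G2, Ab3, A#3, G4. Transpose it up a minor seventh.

G2 gives F3
Ab3 gives Gb4
A#3 gives G#4
G4 gives F5

F3 Gb4 G#4 F5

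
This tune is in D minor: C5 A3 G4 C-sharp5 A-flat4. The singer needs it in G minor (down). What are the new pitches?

D minor to G minor down is a perfect fifth, so every note moves down by that interval.
C5 -> F4
A3 -> D3
G4 -> C4
C#5 -> F#4
Ab4 -> Db4

F4 D3 C4 F#4 Db4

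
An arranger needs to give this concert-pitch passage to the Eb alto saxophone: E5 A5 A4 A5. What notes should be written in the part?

C#6 F#6 F#5 F#6

Written C4 sounds as Eb3 on the Eb alto saxophone, so concert pitches are written a major sixth up.
E5 to C#6
A5 to F#6
A4 to F#5
A5 to F#6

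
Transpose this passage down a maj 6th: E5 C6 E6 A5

E5 gives G4
C6 gives Eb5
E6 gives G5
A5 gives C5

G4 Eb5 G5 C5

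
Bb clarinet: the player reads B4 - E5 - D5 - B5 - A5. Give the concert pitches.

Written C4 on the Bb clarinet sounds as Bb3, a major second lower; apply that shift to every note.
B4 → A4
E5 → D5
D5 → C5
B5 → A5
A5 → G5

A4 D5 C5 A5 G5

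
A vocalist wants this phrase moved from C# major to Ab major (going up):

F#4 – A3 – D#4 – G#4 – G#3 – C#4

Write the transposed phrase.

Db5 Fb4 Bb4 Eb5 Eb4 Ab4

From C# up to Ab is a diminished sixth; apply that to each pitch.
F#4 becomes Db5
A3 becomes Fb4
D#4 becomes Bb4
G#4 becomes Eb5
G#3 becomes Eb4
C#4 becomes Ab4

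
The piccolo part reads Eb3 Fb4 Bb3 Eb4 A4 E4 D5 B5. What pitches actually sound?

Eb4 Fb5 Bb4 Eb5 A5 E5 D6 B6

The piccolo sounds a perfect octave above written, so transpose each written note up a perfect octave.
Eb3 to Eb4
Fb4 to Fb5
Bb3 to Bb4
Eb4 to Eb5
A4 to A5
E4 to E5
D5 to D6
B5 to B6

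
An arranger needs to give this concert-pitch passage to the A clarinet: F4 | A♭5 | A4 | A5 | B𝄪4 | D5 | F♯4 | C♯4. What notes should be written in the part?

The A clarinet sounds a minor third below written, so the written part must be a minor third above concert — transpose each note up.
F4 -> Ab4
Ab5 -> Cb6
A4 -> C5
A5 -> C6
B##4 -> D##5
D5 -> F5
F#4 -> A4
C#4 -> E4

Ab4 Cb6 C5 C6 D##5 F5 A4 E4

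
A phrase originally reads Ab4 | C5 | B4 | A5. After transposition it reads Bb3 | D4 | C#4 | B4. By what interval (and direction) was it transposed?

down a minor seventh

Take the first pair: Ab4 → Bb3. A to B spans 7 letter names, so the interval is some kind of seventh.
Bb3 to Ab4 is 10 semitones, which makes it a minor seventh; the second version is lower, so the direction is down.
Checking another pair — A5 → B4 — gives the same interval.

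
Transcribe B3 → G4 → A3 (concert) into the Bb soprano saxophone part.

C#4 A4 B3

Written C4 sounds as Bb3 on the Bb soprano saxophone, so concert pitches are written a major second up.
B3 gives C#4
G4 gives A4
A3 gives B3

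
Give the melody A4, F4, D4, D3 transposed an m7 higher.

A4 gives G5
F4 gives Eb5
D4 gives C5
D3 gives C4

G5 Eb5 C5 C4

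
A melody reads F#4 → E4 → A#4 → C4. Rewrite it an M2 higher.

F#4 becomes G#4
E4 becomes F#4
A#4 becomes B#4
C4 becomes D4

G#4 F#4 B#4 D4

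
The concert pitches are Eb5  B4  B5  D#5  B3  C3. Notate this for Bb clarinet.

F5 C#5 C#6 E#5 C#4 D3

The Bb clarinet sounds a major second below written, so the written part must be a major second above concert — transpose each note up.
Eb5 becomes F5
B4 becomes C#5
B5 becomes C#6
D#5 becomes E#5
B3 becomes C#4
C3 becomes D3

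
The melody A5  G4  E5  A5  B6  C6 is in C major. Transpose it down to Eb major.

C5 Bb3 G4 C5 D6 Eb5

From C down to Eb is a major sixth; apply that to each pitch.
A5 → C5
G4 → Bb3
E5 → G4
A5 → C5
B6 → D6
C6 → Eb5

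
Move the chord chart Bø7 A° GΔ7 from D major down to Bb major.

Gø7 F° EbΔ7

D major down to Bb major is a major third; each chord root moves by that interval while the quality stays the same.
Bø7: root B down a major third → G, giving Gø7.
A°: root A down a major third → F, giving F°.
GΔ7: root G down a major third → Eb, giving EbΔ7.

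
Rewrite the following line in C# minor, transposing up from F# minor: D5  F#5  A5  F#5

F# minor to C# minor up is a perfect fifth, so every note moves up by that interval.
D5 to A5
F#5 to C#6
A5 to E6
F#5 to C#6

A5 C#6 E6 C#6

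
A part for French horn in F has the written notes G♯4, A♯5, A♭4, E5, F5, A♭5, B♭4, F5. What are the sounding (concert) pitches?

C#4 D#5 Db4 A4 Bb4 Db5 Eb4 Bb4

The French horn in F sounds a perfect fifth below written, so transpose each written note down a perfect fifth.
G#4 -> C#4
A#5 -> D#5
Ab4 -> Db4
E5 -> A4
F5 -> Bb4
Ab5 -> Db5
Bb4 -> Eb4
F5 -> Bb4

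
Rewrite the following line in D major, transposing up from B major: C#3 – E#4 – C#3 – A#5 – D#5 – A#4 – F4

E3 G#4 E3 C#6 F#5 C#5 Ab4

From B up to D is a minor third; apply that to each pitch.
C#3 → E3
E#4 → G#4
C#3 → E3
A#5 → C#6
D#5 → F#5
A#4 → C#5
F4 → Ab4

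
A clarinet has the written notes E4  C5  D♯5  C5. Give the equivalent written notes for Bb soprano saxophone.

D#4 B4 C##5 B4

First find concert pitch: the A clarinet sounds a minor third below written, so E4 C5 D♯5 C5 sounds C#4 A4 B#4 A4.
Then write for Bb soprano saxophone: it sounds a major second below written, so the part must be a major second above concert.
C#4 → D#4
A4 → B4
B#4 → C##5
A4 → B4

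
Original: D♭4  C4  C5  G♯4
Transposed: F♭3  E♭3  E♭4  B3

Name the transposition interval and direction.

From Db4 to Fb3 is 6 letter names — a sixth of some quality.
Fb3 to Db4 is 9 semitones, which makes it a major sixth; the second version is lower, so the direction is down.
Checking another pair — G#4 → B3 — gives the same interval.

down a major sixth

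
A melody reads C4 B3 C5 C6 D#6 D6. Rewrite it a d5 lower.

F#3 E#3 F#4 F#5 G##5 G#5

C4 becomes F#3
B3 becomes E#3
C5 becomes F#4
C6 becomes F#5
D#6 becomes G##5
D6 becomes G#5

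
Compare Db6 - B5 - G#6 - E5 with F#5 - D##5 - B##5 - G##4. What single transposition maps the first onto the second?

down a diminished sixth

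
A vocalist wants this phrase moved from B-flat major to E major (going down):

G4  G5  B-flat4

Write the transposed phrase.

C#4 C#5 E4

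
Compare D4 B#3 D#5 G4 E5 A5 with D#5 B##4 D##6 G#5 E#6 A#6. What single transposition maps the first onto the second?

From D4 to D#5 is 8 letter names — an octave of some quality.
D4 to D#5 is 13 semitones, which makes it an augmented octave; the second version is higher, so the direction is up.
Checking another pair — A5 → A#6 — gives the same interval.

up an augmented octave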